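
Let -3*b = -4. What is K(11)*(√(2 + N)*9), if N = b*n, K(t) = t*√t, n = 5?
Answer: 33*√858 ≈ 966.62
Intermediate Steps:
b = 4/3 (b = -⅓*(-4) = 4/3 ≈ 1.3333)
K(t) = t^(3/2)
N = 20/3 (N = (4/3)*5 = 20/3 ≈ 6.6667)
K(11)*(√(2 + N)*9) = 11^(3/2)*(√(2 + 20/3)*9) = (11*√11)*(√(26/3)*9) = (11*√11)*((√78/3)*9) = (11*√11)*(3*√78) = 33*√858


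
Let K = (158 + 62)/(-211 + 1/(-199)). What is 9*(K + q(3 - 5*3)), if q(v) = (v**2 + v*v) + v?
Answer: 10390914/4199 ≈ 2474.6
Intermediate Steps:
q(v) = v + 2*v**2 (q(v) = (v**2 + v**2) + v = 2*v**2 + v = v + 2*v**2)
K = -4378/4199 (K = 220/(-211 - 1/199) = 220/(-41990/199) = 220*(-199/41990) = -4378/4199 ≈ -1.0426)
9*(K + q(3 - 5*3)) = 9*(-4378/4199 + (3 - 5*3)*(1 + 2*(3 - 5*3))) = 9*(-4378/4199 + (3 - 15)*(1 + 2*(3 - 15))) = 9*(-4378/4199 - 12*(1 + 2*(-12))) = 9*(-4378/4199 - 12*(1 - 24)) = 9*(-4378/4199 - 12*(-23)) = 9*(-4378/4199 + 276) = 9*(1154546/4199) = 10390914/4199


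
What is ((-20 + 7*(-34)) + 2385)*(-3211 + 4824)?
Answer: 3430851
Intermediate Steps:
((-20 + 7*(-34)) + 2385)*(-3211 + 4824) = ((-20 - 238) + 2385)*1613 = (-258 + 2385)*1613 = 2127*1613 = 3430851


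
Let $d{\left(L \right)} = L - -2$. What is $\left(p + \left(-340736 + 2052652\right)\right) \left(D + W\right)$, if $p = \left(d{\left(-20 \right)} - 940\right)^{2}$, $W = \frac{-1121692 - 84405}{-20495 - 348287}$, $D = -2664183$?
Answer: $- \frac{56166622191399720}{8017} \approx -7.0059 \cdot 10^{12}$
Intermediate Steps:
$d{\left(L \right)} = 2 + L$ ($d{\left(L \right)} = L + 2 = 2 + L$)
$W = \frac{52439}{16034}$ ($W = - \frac{1206097}{-368782} = \left(-1206097\right) \left(- \frac{1}{368782}\right) = \frac{52439}{16034} \approx 3.2705$)
$p = 917764$ ($p = \left(\left(2 - 20\right) - 940\right)^{2} = \left(-18 - 940\right)^{2} = \left(-958\right)^{2} = 917764$)
$\left(p + \left(-340736 + 2052652\right)\right) \left(D + W\right) = \left(917764 + \left(-340736 + 2052652\right)\right) \left(-2664183 + \frac{52439}{16034}\right) = \left(917764 + 1711916\right) \left(- \frac{42717457783}{16034}\right) = 2629680 \left(- \frac{42717457783}{16034}\right) = - \frac{56166622191399720}{8017}$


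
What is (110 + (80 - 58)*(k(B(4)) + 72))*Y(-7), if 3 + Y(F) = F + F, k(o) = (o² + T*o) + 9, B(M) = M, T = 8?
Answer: -50116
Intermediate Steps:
k(o) = 9 + o² + 8*o (k(o) = (o² + 8*o) + 9 = 9 + o² + 8*o)
Y(F) = -3 + 2*F (Y(F) = -3 + (F + F) = -3 + 2*F)
(110 + (80 - 58)*(k(B(4)) + 72))*Y(-7) = (110 + (80 - 58)*((9 + 4² + 8*4) + 72))*(-3 + 2*(-7)) = (110 + 22*((9 + 16 + 32) + 72))*(-3 - 14) = (110 + 22*(57 + 72))*(-17) = (110 + 22*129)*(-17) = (110 + 2838)*(-17) = 2948*(-17) = -50116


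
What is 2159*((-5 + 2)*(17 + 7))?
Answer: -155448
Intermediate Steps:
2159*((-5 + 2)*(17 + 7)) = 2159*(-3*24) = 2159*(-72) = -155448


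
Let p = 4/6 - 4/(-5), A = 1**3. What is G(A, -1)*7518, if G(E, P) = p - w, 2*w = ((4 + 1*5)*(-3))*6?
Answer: 3099922/5 ≈ 6.1998e+5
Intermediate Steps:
A = 1
p = 22/15 (p = 4*(1/6) - 4*(-1/5) = 2/3 + 4/5 = 22/15 ≈ 1.4667)
w = -81 (w = (((4 + 1*5)*(-3))*6)/2 = (((4 + 5)*(-3))*6)/2 = ((9*(-3))*6)/2 = (-27*6)/2 = (1/2)*(-162) = -81)
G(E, P) = 1237/15 (G(E, P) = 22/15 - 1*(-81) = 22/15 + 81 = 1237/15)
G(A, -1)*7518 = (1237/15)*7518 = 3099922/5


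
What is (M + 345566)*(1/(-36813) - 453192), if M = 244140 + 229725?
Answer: -13670859989351807/36813 ≈ -3.7136e+11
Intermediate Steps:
M = 473865
(M + 345566)*(1/(-36813) - 453192) = (473865 + 345566)*(1/(-36813) - 453192) = 819431*(-1/36813 - 453192) = 819431*(-16683357097/36813) = -13670859989351807/36813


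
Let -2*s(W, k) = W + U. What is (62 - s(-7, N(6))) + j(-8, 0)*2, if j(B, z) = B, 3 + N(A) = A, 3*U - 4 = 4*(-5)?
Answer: 239/6 ≈ 39.833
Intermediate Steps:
U = -16/3 (U = 4/3 + (4*(-5))/3 = 4/3 + (1/3)*(-20) = 4/3 - 20/3 = -16/3 ≈ -5.3333)
N(A) = -3 + A
s(W, k) = 8/3 - W/2 (s(W, k) = -(W - 16/3)/2 = -(-16/3 + W)/2 = 8/3 - W/2)
(62 - s(-7, N(6))) + j(-8, 0)*2 = (62 - (8/3 - 1/2*(-7))) - 8*2 = (62 - (8/3 + 7/2)) - 16 = (62 - 1*37/6) - 16 = (62 - 37/6) - 16 = 335/6 - 16 = 239/6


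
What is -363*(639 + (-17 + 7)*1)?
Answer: -228327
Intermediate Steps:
-363*(639 + (-17 + 7)*1) = -363*(639 - 10*1) = -363*(639 - 10) = -363*629 = -228327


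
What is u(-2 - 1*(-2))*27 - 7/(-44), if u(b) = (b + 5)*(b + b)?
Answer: 7/44 ≈ 0.15909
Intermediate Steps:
u(b) = 2*b*(5 + b) (u(b) = (5 + b)*(2*b) = 2*b*(5 + b))
u(-2 - 1*(-2))*27 - 7/(-44) = (2*(-2 - 1*(-2))*(5 + (-2 - 1*(-2))))*27 - 7/(-44) = (2*(-2 + 2)*(5 + (-2 + 2)))*27 - 7*(-1/44) = (2*0*(5 + 0))*27 + 7/44 = (2*0*5)*27 + 7/44 = 0*27 + 7/44 = 0 + 7/44 = 7/44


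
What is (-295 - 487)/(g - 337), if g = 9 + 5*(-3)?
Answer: 782/343 ≈ 2.2799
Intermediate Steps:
g = -6 (g = 9 - 15 = -6)
(-295 - 487)/(g - 337) = (-295 - 487)/(-6 - 337) = -782/(-343) = -782*(-1/343) = 782/343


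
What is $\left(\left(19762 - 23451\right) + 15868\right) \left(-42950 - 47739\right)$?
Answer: $-1104501331$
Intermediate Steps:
$\left(\left(19762 - 23451\right) + 15868\right) \left(-42950 - 47739\right) = \left(-3689 + 15868\right) \left(-90689\right) = 12179 \left(-90689\right) = -1104501331$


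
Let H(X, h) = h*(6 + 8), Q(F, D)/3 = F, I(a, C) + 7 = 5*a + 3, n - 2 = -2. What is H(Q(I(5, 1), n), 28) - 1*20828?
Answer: -20436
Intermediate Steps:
n = 0 (n = 2 - 2 = 0)
I(a, C) = -4 + 5*a (I(a, C) = -7 + (5*a + 3) = -7 + (3 + 5*a) = -4 + 5*a)
Q(F, D) = 3*F
H(X, h) = 14*h (H(X, h) = h*14 = 14*h)
H(Q(I(5, 1), n), 28) - 1*20828 = 14*28 - 1*20828 = 392 - 20828 = -20436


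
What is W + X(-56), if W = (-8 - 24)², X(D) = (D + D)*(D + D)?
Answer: 13568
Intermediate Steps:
X(D) = 4*D² (X(D) = (2*D)*(2*D) = 4*D²)
W = 1024 (W = (-32)² = 1024)
W + X(-56) = 1024 + 4*(-56)² = 1024 + 4*3136 = 1024 + 12544 = 13568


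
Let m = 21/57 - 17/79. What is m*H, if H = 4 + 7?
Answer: 2530/1501 ≈ 1.6855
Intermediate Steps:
H = 11
m = 230/1501 (m = 21*(1/57) - 17*1/79 = 7/19 - 17/79 = 230/1501 ≈ 0.15323)
m*H = (230/1501)*11 = 2530/1501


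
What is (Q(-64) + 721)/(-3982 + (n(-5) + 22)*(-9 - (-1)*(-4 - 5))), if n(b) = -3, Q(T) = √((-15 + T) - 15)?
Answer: -721/4324 - I*√94/4324 ≈ -0.16674 - 0.0022422*I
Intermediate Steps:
Q(T) = √(-30 + T)
(Q(-64) + 721)/(-3982 + (n(-5) + 22)*(-9 - (-1)*(-4 - 5))) = (√(-30 - 64) + 721)/(-3982 + (-3 + 22)*(-9 - (-1)*(-4 - 5))) = (√(-94) + 721)/(-3982 + 19*(-9 - (-1)*(-9))) = (I*√94 + 721)/(-3982 + 19*(-9 - 1*9)) = (721 + I*√94)/(-3982 + 19*(-9 - 9)) = (721 + I*√94)/(-3982 + 19*(-18)) = (721 + I*√94)/(-3982 - 342) = (721 + I*√94)/(-4324) = (721 + I*√94)*(-1/4324) = -721/4324 - I*√94/4324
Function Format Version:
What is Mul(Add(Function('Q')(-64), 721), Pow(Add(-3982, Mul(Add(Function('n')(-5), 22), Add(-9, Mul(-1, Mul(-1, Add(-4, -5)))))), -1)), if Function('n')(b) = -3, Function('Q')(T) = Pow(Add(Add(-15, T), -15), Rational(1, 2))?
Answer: Add(Rational(-721, 4324), Mul(Rational(-1, 4324), I, Pow(94, Rational(1, 2)))) ≈ Add(-0.16674, Mul(-0.0022422, I))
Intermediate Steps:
Function('Q')(T) = Pow(Add(-30, T), Rational(1, 2))
Mul(Add(Function('Q')(-64), 721), Pow(Add(-3982, Mul(Add(Function('n')(-5), 22), Add(-9, Mul(-1, Mul(-1, Add(-4, -5)))))), -1)) = Mul(Add(Pow(Add(-30, -64), Rational(1, 2)), 721), Pow(Add(-3982, Mul(Add(-3, 22), Add(-9, Mul(-1, Mul(-1, Add(-4, -5)))))), -1)) = Mul(Add(Pow(-94, Rational(1, 2)), 721), Pow(Add(-3982, Mul(19, Add(-9, Mul(-1, Mul(-1, -9))))), -1)) = Mul(Add(Mul(I, Pow(94, Rational(1, 2))), 721), Pow(Add(-3982, Mul(19, Add(-9, Mul(-1, 9)))), -1)) = Mul(Add(721, Mul(I, Pow(94, Rational(1, 2)))), Pow(Add(-3982, Mul(19, Add(-9, -9))), -1)) = Mul(Add(721, Mul(I, Pow(94, Rational(1, 2)))), Pow(Add(-3982, Mul(19, -18)), -1)) = Mul(Add(721, Mul(I, Pow(94, Rational(1, 2)))), Pow(Add(-3982, -342), -1)) = Mul(Add(721, Mul(I, Pow(94, Rational(1, 2)))), Pow(-4324, -1)) = Mul(Add(721, Mul(I, Pow(94, Rational(1, 2)))), Rational(-1, 4324)) = Add(Rational(-721, 4324), Mul(Rational(-1, 4324), I, Pow(94, Rational(1, 2))))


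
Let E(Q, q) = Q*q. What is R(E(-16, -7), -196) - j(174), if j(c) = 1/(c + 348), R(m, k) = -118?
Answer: -61597/522 ≈ -118.00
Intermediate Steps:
j(c) = 1/(348 + c)
R(E(-16, -7), -196) - j(174) = -118 - 1/(348 + 174) = -118 - 1/522 = -61597/522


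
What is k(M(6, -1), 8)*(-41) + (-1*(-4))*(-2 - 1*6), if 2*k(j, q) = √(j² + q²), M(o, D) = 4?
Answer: -32 - 82*√5 ≈ -215.36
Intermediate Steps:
k(j, q) = √(j² + q²)/2
k(M(6, -1), 8)*(-41) + (-1*(-4))*(-2 - 1*6) = (√(4² + 8²)/2)*(-41) + (-1*(-4))*(-2 - 1*6) = (√(16 + 64)/2)*(-41) + 4*(-2 - 6) = (√80/2)*(-41) + 4*(-8) = ((4*√5)/2)*(-41) - 32 = (2*√5)*(-41) - 32 = -82*√5 - 32 = -32 - 82*√5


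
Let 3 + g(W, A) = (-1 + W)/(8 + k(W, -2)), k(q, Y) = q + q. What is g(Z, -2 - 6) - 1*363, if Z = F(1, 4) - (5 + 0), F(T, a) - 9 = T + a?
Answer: -4754/13 ≈ -365.69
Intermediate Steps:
k(q, Y) = 2*q
F(T, a) = 9 + T + a (F(T, a) = 9 + (T + a) = 9 + T + a)
Z = 9 (Z = (9 + 1 + 4) - (5 + 0) = 14 - 1*5 = 14 - 5 = 9)
g(W, A) = -3 + (-1 + W)/(8 + 2*W)
g(Z, -2 - 6) - 1*363 = 5*(-5 - 1*9)/(2*(4 + 9)) - 1*363 = (5/2)*(-5 - 9)/13 - 363 = (5/2)*(1/13)*(-14) - 363 = -35/13 - 363 = -4754/13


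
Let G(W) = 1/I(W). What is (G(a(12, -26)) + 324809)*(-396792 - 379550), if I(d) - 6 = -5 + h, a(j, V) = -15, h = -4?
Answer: -756487829692/3 ≈ -2.5216e+11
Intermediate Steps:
I(d) = -3 (I(d) = 6 + (-5 - 4) = 6 - 9 = -3)
G(W) = -⅓ (G(W) = 1/(-3) = -⅓)
(G(a(12, -26)) + 324809)*(-396792 - 379550) = (-⅓ + 324809)*(-396792 - 379550) = (974426/3)*(-776342) = -756487829692/3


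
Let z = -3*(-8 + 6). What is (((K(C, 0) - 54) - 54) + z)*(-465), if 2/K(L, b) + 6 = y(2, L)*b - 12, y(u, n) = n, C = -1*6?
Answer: 142445/3 ≈ 47482.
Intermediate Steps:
C = -6
z = 6 (z = -3*(-2) = 6)
K(L, b) = 2/(-18 + L*b) (K(L, b) = 2/(-6 + (L*b - 12)) = 2/(-6 + (-12 + L*b)) = 2/(-18 + L*b))
(((K(C, 0) - 54) - 54) + z)*(-465) = (((2/(-18 - 6*0) - 54) - 54) + 6)*(-465) = (((2/(-18 + 0) - 54) - 54) + 6)*(-465) = (((2/(-18) - 54) - 54) + 6)*(-465) = (((2*(-1/18) - 54) - 54) + 6)*(-465) = (((-⅑ - 54) - 54) + 6)*(-465) = ((-487/9 - 54) + 6)*(-465) = (-973/9 + 6)*(-465) = -919/9*(-465) = 142445/3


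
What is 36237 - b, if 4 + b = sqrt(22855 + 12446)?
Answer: 36241 - 41*sqrt(21) ≈ 36053.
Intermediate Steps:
b = -4 + 41*sqrt(21) (b = -4 + sqrt(22855 + 12446) = -4 + sqrt(35301) = -4 + 41*sqrt(21) ≈ 183.89)
36237 - b = 36237 - (-4 + 41*sqrt(21)) = 36237 + (4 - 41*sqrt(21)) = 36241 - 41*sqrt(21)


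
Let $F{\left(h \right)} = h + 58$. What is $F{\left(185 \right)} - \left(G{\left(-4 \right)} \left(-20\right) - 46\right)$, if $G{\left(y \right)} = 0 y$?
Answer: $289$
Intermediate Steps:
$F{\left(h \right)} = 58 + h$
$G{\left(y \right)} = 0$
$F{\left(185 \right)} - \left(G{\left(-4 \right)} \left(-20\right) - 46\right) = \left(58 + 185\right) - \left(0 \left(-20\right) - 46\right) = 243 - \left(0 - 46\right) = 243 - -46 = 243 + 46 = 289$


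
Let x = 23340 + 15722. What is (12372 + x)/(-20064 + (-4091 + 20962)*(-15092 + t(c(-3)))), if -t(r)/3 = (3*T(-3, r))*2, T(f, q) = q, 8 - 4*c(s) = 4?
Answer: -25717/127470437 ≈ -0.00020175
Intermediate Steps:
c(s) = 1 (c(s) = 2 - ¼*4 = 2 - 1 = 1)
x = 39062
t(r) = -18*r (t(r) = -3*3*r*2 = -18*r)
(12372 + x)/(-20064 + (-4091 + 20962)*(-15092 + t(c(-3)))) = (12372 + 39062)/(-20064 + (-4091 + 20962)*(-15092 - 18*1)) = 51434/(-20064 + 16871*(-15092 - 18)) = 51434/(-20064 + 16871*(-15110)) = 51434/(-20064 - 254920810) = 51434/(-254940874) = 51434*(-1/254940874) = -25717/127470437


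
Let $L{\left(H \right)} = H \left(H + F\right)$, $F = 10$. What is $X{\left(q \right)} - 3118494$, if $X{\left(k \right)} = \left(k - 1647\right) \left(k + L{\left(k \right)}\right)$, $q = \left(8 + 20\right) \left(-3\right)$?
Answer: $-13732986$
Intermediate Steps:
$L{\left(H \right)} = H \left(10 + H\right)$ ($L{\left(H \right)} = H \left(H + 10\right) = H \left(10 + H\right)$)
$q = -84$ ($q = 28 \left(-3\right) = -84$)
$X{\left(k \right)} = \left(-1647 + k\right) \left(k + k \left(10 + k\right)\right)$ ($X{\left(k \right)} = \left(k - 1647\right) \left(k + k \left(10 + k\right)\right) = \left(-1647 + k\right) \left(k + k \left(10 + k\right)\right)$)
$X{\left(q \right)} - 3118494 = - 84 \left(-18117 + \left(-84\right)^{2} - -137424\right) - 3118494 = - 84 \left(-18117 + 7056 + 137424\right) - 3118494 = \left(-84\right) 126363 - 3118494 = -10614492 - 3118494 = -13732986$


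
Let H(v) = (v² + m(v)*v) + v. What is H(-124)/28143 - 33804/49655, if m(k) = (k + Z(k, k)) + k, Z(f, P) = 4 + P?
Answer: 2071849048/1397440665 ≈ 1.4826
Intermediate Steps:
m(k) = 4 + 3*k (m(k) = (k + (4 + k)) + k = (4 + 2*k) + k = 4 + 3*k)
H(v) = v + v² + v*(4 + 3*v) (H(v) = (v² + (4 + 3*v)*v) + v = (v² + v*(4 + 3*v)) + v = v + v² + v*(4 + 3*v))
H(-124)/28143 - 33804/49655 = -124*(5 + 4*(-124))/28143 - 33804/49655 = -124*(5 - 496)*(1/28143) - 33804*1/49655 = -124*(-491)*(1/28143) - 33804/49655 = 60884*(1/28143) - 33804/49655 = 60884/28143 - 33804/49655 = 2071849048/1397440665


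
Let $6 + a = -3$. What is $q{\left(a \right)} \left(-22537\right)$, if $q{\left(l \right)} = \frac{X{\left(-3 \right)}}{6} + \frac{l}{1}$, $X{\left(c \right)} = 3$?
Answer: $\frac{383129}{2} \approx 1.9156 \cdot 10^{5}$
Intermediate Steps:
$a = -9$ ($a = -6 - 3 = -9$)
$q{\left(l \right)} = \frac{1}{2} + l$ ($q{\left(l \right)} = \frac{3}{6} + \frac{l}{1} = 3 \cdot \frac{1}{6} + l 1 = \frac{1}{2} + l$)
$q{\left(a \right)} \left(-22537\right) = \left(\frac{1}{2} - 9\right) \left(-22537\right) = \left(- \frac{17}{2}\right) \left(-22537\right) = \frac{383129}{2}$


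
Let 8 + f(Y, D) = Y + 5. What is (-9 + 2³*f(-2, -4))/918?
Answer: -49/918 ≈ -0.053377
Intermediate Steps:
f(Y, D) = -3 + Y (f(Y, D) = -8 + (Y + 5) = -8 + (5 + Y) = -3 + Y)
(-9 + 2³*f(-2, -4))/918 = (-9 + 2³*(-3 - 2))/918 = (-9 + 8*(-5))*(1/918) = (-9 - 40)*(1/918) = -49*1/918 = -49/918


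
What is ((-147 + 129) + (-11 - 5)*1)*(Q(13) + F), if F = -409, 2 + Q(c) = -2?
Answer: 14042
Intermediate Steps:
Q(c) = -4 (Q(c) = -2 - 2 = -4)
((-147 + 129) + (-11 - 5)*1)*(Q(13) + F) = ((-147 + 129) + (-11 - 5)*1)*(-4 - 409) = (-18 - 16*1)*(-413) = (-18 - 16)*(-413) = -34*(-413) = 14042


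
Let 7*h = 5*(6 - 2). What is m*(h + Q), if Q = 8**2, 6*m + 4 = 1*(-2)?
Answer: -468/7 ≈ -66.857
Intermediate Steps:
m = -1 (m = -2/3 + (1*(-2))/6 = -2/3 + (1/6)*(-2) = -2/3 - 1/3 = -1)
h = 20/7 (h = (5*(6 - 2))/7 = (5*4)/7 = (1/7)*20 = 20/7 ≈ 2.8571)
Q = 64
m*(h + Q) = -(20/7 + 64) = -1*468/7 = -468/7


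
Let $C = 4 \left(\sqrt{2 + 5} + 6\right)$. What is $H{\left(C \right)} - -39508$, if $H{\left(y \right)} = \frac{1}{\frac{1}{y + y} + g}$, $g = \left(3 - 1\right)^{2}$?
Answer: $\frac{1188447620}{30081} + \frac{8 \sqrt{7}}{30081} \approx 39508.0$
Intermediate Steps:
$g = 4$ ($g = 2^{2} = 4$)
$C = 24 + 4 \sqrt{7}$ ($C = 4 \left(\sqrt{7} + 6\right) = 4 \left(6 + \sqrt{7}\right) = 24 + 4 \sqrt{7} \approx 34.583$)
$H{\left(y \right)} = \frac{1}{4 + \frac{1}{2 y}}$ ($H{\left(y \right)} = \frac{1}{\frac{1}{y + y} + 4} = \frac{1}{\frac{1}{2 y} + 4} = \frac{1}{4 + \frac{1}{2 y}}$)
$H{\left(C \right)} - -39508 = \frac{2 \left(24 + 4 \sqrt{7}\right)}{1 + 8 \left(24 + 4 \sqrt{7}\right)} - -39508 = \frac{2 \left(24 + 4 \sqrt{7}\right)}{1 + \left(192 + 32 \sqrt{7}\right)} + 39508 = \frac{2 \left(24 + 4 \sqrt{7}\right)}{193 + 32 \sqrt{7}} + 39508 = 39508 + \frac{2 \left(24 + 4 \sqrt{7}\right)}{193 + 32 \sqrt{7}}$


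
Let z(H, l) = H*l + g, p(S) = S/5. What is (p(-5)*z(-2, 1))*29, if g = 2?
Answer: 0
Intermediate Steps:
p(S) = S/5 (p(S) = S*(⅕) = S/5)
z(H, l) = 2 + H*l (z(H, l) = H*l + 2 = 2 + H*l)
(p(-5)*z(-2, 1))*29 = (((⅕)*(-5))*(2 - 2*1))*29 = -(2 - 2)*29 = -1*0*29 = 0*29 = 0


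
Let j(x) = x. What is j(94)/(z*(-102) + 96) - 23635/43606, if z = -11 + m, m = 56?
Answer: -55157327/97982682 ≈ -0.56293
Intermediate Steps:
z = 45 (z = -11 + 56 = 45)
j(94)/(z*(-102) + 96) - 23635/43606 = 94/(45*(-102) + 96) - 23635/43606 = 94/(-4590 + 96) - 23635*1/43606 = 94/(-4494) - 23635/43606 = 94*(-1/4494) - 23635/43606 = -47/2247 - 23635/43606 = -55157327/97982682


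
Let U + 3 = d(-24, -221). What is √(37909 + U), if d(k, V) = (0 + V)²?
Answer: √86747 ≈ 294.53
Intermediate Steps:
d(k, V) = V²
U = 48838 (U = -3 + (-221)² = -3 + 48841 = 48838)
√(37909 + U) = √(37909 + 48838) = √86747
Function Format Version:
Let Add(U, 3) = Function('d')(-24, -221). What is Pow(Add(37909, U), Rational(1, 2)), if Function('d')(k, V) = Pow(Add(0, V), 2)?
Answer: Pow(86747, Rational(1, 2)) ≈ 294.53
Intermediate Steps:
Function('d')(k, V) = Pow(V, 2)
U = 48838 (U = Add(-3, Pow(-221, 2)) = Add(-3, 48841) = 48838)
Pow(Add(37909, U), Rational(1, 2)) = Pow(Add(37909, 48838), Rational(1, 2)) = Pow(86747, Rational(1, 2))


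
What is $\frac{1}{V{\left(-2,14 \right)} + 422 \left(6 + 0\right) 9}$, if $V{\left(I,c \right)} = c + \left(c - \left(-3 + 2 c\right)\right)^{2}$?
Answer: $\frac{1}{22923} \approx 4.3624 \cdot 10^{-5}$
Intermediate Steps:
$V{\left(I,c \right)} = c + \left(3 - c\right)^{2}$ ($V{\left(I,c \right)} = c + \left(c - \left(-3 + 2 c\right)\right)^{2} = c + \left(3 - c\right)^{2}$)
$\frac{1}{V{\left(-2,14 \right)} + 422 \left(6 + 0\right) 9} = \frac{1}{\left(14 + \left(-3 + 14\right)^{2}\right) + 422 \left(6 + 0\right) 9} = \frac{1}{\left(14 + 11^{2}\right) + 422 \cdot 6 \cdot 9} = \frac{1}{\left(14 + 121\right) + 422 \cdot 54} = \frac{1}{135 + 22788} = \frac{1}{22923}$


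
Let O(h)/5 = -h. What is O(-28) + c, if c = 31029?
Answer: 31169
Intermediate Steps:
O(h) = -5*h (O(h) = 5*(-h) = -5*h)
O(-28) + c = -5*(-28) + 31029 = 140 + 31029 = 31169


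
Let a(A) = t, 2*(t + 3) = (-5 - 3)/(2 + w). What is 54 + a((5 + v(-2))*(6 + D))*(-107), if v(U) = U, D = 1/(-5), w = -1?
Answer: 803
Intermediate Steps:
D = -1/5 (D = 1*(-1/5) = -1/5 ≈ -0.20000)
t = -7 (t = -3 + ((-5 - 3)/(2 - 1))/2 = -3 + (-8/1)/2 = -3 + (-8*1)/2 = -3 + (1/2)*(-8) = -3 - 4 = -7)
a(A) = -7
54 + a((5 + v(-2))*(6 + D))*(-107) = 54 - 7*(-107) = 54 + 749 = 803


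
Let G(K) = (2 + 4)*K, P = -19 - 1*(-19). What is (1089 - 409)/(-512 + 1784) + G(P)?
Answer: 85/159 ≈ 0.53459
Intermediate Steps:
P = 0 (P = -19 + 19 = 0)
G(K) = 6*K
(1089 - 409)/(-512 + 1784) + G(P) = (1089 - 409)/(-512 + 1784) + 6*0 = 680/1272 + 0 = 680*(1/1272) + 0 = 85/159 + 0 = 85/159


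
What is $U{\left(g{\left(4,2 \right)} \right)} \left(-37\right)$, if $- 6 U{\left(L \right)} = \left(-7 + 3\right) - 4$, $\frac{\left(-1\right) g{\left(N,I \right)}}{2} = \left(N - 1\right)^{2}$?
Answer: $- \frac{148}{3} \approx -49.333$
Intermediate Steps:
$g{\left(N,I \right)} = - 2 \left(-1 + N\right)^{2}$ ($g{\left(N,I \right)} = - 2 \left(N - 1\right)^{2} = - 2 \left(-1 + N\right)^{2}$)
$U{\left(L \right)} = \frac{4}{3}$ ($U{\left(L \right)} = - \frac{\left(-7 + 3\right) - 4}{6} = - \frac{-4 - 4}{6} = \left(- \frac{1}{6}\right) \left(-8\right) = \frac{4}{3}$)
$U{\left(g{\left(4,2 \right)} \right)} \left(-37\right) = \frac{4}{3} \left(-37\right) = - \frac{148}{3}$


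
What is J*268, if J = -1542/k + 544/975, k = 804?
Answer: -355358/975 ≈ -364.47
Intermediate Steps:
J = -177679/130650 (J = -1542/804 + 544/975 = -1542*1/804 + 544*(1/975) = -257/134 + 544/975 = -177679/130650 ≈ -1.3600)
J*268 = -177679/130650*268 = -355358/975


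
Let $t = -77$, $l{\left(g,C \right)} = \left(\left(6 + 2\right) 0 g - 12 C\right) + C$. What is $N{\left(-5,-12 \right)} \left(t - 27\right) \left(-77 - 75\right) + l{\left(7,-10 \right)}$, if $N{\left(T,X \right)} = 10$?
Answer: $158190$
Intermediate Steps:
$l{\left(g,C \right)} = - 11 C$ ($l{\left(g,C \right)} = \left(8 \cdot 0 g - 12 C\right) + C = \left(0 g - 12 C\right) + C = \left(0 - 12 C\right) + C = - 12 C + C = - 11 C$)
$N{\left(-5,-12 \right)} \left(t - 27\right) \left(-77 - 75\right) + l{\left(7,-10 \right)} = 10 \left(-77 - 27\right) \left(-77 - 75\right) - -110 = 10 \left(\left(-104\right) \left(-152\right)\right) + 110 = 10 \cdot 15808 + 110 = 158080 + 110 = 158190$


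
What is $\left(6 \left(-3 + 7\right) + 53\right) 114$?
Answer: $8778$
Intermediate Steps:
$\left(6 \left(-3 + 7\right) + 53\right) 114 = \left(6 \cdot 4 + 53\right) 114 = \left(24 + 53\right) 114 = 77 \cdot 114 = 8778$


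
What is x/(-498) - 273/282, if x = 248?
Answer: -34315/23406 ≈ -1.4661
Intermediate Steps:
x/(-498) - 273/282 = 248/(-498) - 273/282 = 248*(-1/498) - 273*1/282 = -124/249 - 91/94 = -34315/23406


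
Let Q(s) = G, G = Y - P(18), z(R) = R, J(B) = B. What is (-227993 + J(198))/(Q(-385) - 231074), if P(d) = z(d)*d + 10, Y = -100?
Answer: 227795/231508 ≈ 0.98396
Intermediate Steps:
P(d) = 10 + d² (P(d) = d*d + 10 = d² + 10 = 10 + d²)
G = -434 (G = -100 - (10 + 18²) = -100 - (10 + 324) = -100 - 1*334 = -100 - 334 = -434)
Q(s) = -434
(-227993 + J(198))/(Q(-385) - 231074) = (-227993 + 198)/(-434 - 231074) = -227795/(-231508) = -227795*(-1/231508) = 227795/231508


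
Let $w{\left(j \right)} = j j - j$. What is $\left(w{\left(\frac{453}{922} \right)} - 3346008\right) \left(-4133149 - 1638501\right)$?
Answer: $\frac{8208406222680796425}{425042} \approx 1.9312 \cdot 10^{13}$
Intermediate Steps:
$w{\left(j \right)} = j^{2} - j$
$\left(w{\left(\frac{453}{922} \right)} - 3346008\right) \left(-4133149 - 1638501\right) = \left(\frac{453}{922} \left(-1 + \frac{453}{922}\right) - 3346008\right) \left(-4133149 - 1638501\right) = \left(453 \cdot \frac{1}{922} \left(-1 + 453 \cdot \frac{1}{922}\right) - 3346008\right) \left(-5771650\right) = \left(\frac{453 \left(-1 + \frac{453}{922}\right)}{922} - 3346008\right) \left(-5771650\right) = \left(\frac{453}{922} \left(- \frac{469}{922}\right) - 3346008\right) \left(-5771650\right) = \left(- \frac{212457}{850084} - 3346008\right) \left(-5771650\right) = \left(- \frac{2844388077129}{850084}\right) \left(-5771650\right) = \frac{8208406222680796425}{425042}$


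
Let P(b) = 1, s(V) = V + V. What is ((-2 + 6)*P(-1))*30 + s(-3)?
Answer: 114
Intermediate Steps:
s(V) = 2*V
((-2 + 6)*P(-1))*30 + s(-3) = ((-2 + 6)*1)*30 + 2*(-3) = (4*1)*30 - 6 = 4*30 - 6 = 120 - 6 = 114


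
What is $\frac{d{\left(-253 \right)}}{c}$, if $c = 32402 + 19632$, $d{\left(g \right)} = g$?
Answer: $- \frac{253}{52034} \approx -0.0048622$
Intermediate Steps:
$c = 52034$
$\frac{d{\left(-253 \right)}}{c} = - \frac{253}{52034}$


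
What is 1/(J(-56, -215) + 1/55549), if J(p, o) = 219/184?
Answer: 10221016/12165415 ≈ 0.84017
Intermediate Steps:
J(p, o) = 219/184 (J(p, o) = 219*(1/184) = 219/184)
1/(J(-56, -215) + 1/55549) = 1/(219/184 + 1/55549) = 1/(12165415/10221016) = 10221016/12165415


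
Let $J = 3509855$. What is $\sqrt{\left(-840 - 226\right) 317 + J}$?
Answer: $3 \sqrt{352437} \approx 1781.0$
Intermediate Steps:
$\sqrt{\left(-840 - 226\right) 317 + J} = \sqrt{\left(-840 - 226\right) 317 + 3509855} = \sqrt{\left(-1066\right) 317 + 3509855} = \sqrt{-337922 + 3509855} = \sqrt{3171933} = 3 \sqrt{352437}$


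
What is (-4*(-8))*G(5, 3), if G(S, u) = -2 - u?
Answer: -160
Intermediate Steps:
(-4*(-8))*G(5, 3) = (-4*(-8))*(-2 - 1*3) = 32*(-2 - 3) = 32*(-5) = -160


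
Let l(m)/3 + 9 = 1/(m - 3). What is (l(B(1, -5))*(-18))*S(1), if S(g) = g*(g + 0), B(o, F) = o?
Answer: 513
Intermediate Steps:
l(m) = -27 + 3/(-3 + m) (l(m) = -27 + 3/(m - 3) = -27 + 3/(-3 + m))
S(g) = g**2 (S(g) = g*g = g**2)
(l(B(1, -5))*(-18))*S(1) = ((3*(28 - 9*1)/(-3 + 1))*(-18))*1**2 = ((3*(28 - 9)/(-2))*(-18))*1 = ((3*(-1/2)*19)*(-18))*1 = -57/2*(-18)*1 = 513*1 = 513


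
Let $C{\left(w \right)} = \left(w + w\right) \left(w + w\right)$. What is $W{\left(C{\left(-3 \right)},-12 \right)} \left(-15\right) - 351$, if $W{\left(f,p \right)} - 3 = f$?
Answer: $-936$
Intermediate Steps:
$C{\left(w \right)} = 4 w^{2}$ ($C{\left(w \right)} = 2 w 2 w = 4 w^{2}$)
$W{\left(f,p \right)} = 3 + f$
$W{\left(C{\left(-3 \right)},-12 \right)} \left(-15\right) - 351 = \left(3 + 4 \left(-3\right)^{2}\right) \left(-15\right) - 351 = \left(3 + 4 \cdot 9\right) \left(-15\right) - 351 = \left(3 + 36\right) \left(-15\right) - 351 = 39 \left(-15\right) - 351 = -585 - 351 = -936$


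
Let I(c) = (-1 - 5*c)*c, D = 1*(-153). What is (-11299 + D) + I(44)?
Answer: -21176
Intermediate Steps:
D = -153
I(c) = c*(-1 - 5*c)
(-11299 + D) + I(44) = (-11299 - 153) - 1*44*(1 + 5*44) = -11452 - 1*44*(1 + 220) = -11452 - 1*44*221 = -11452 - 9724 = -21176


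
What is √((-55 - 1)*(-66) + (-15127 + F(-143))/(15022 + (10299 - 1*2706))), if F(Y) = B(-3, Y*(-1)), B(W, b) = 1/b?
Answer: 2*√386472518316742/646789 ≈ 60.789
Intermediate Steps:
F(Y) = -1/Y (F(Y) = 1/(Y*(-1)) = 1/(-Y) = -1/Y)
√((-55 - 1)*(-66) + (-15127 + F(-143))/(15022 + (10299 - 1*2706))) = √((-55 - 1)*(-66) + (-15127 - 1/(-143))/(15022 + (10299 - 1*2706))) = √(-56*(-66) + (-15127 - 1*(-1/143))/(15022 + (10299 - 2706))) = √(3696 + (-15127 + 1/143)/(15022 + 7593)) = √(3696 - 2163160/143/22615) = √(3696 - 2163160/143*1/22615) = √(3696 - 432632/646789) = √(2390099512/646789) = 2*√386472518316742/646789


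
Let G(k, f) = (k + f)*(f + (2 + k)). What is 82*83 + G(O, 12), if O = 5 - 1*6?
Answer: 6949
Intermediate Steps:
O = -1 (O = 5 - 6 = -1)
G(k, f) = (f + k)*(2 + f + k)
82*83 + G(O, 12) = 82*83 + (12² + (-1)² + 2*12 + 2*(-1) + 2*12*(-1)) = 6806 + (144 + 1 + 24 - 2 - 24) = 6806 + 143 = 6949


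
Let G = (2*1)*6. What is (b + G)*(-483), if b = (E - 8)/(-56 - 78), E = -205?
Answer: -879543/134 ≈ -6563.8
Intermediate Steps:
G = 12 (G = 2*6 = 12)
b = 213/134 (b = (-205 - 8)/(-56 - 78) = -213/(-134) = -213*(-1/134) = 213/134 ≈ 1.5896)
(b + G)*(-483) = (213/134 + 12)*(-483) = (1821/134)*(-483) = -879543/134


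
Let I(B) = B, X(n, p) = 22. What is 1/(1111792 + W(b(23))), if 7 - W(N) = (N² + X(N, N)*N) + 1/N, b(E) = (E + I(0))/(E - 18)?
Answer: 575/639213943 ≈ 8.9954e-7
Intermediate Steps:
b(E) = E/(-18 + E) (b(E) = (E + 0)/(E - 18) = E/(-18 + E))
W(N) = 7 - 1/N - N² - 22*N (W(N) = 7 - ((N² + 22*N) + 1/N) = 7 - (1/N + N² + 22*N) = 7 + (-1/N - N² - 22*N) = 7 - 1/N - N² - 22*N)
1/(1111792 + W(b(23))) = 1/(1111792 + (7 - 1/(23/(-18 + 23)) - (23/(-18 + 23))² - 506/(-18 + 23))) = 1/(1111792 + (7 - 1/(23/5) - (23/5)² - 506/5)) = 1/(1111792 + (7 - 1/(23*(⅕)) - (23*(⅕))² - 506/5)) = 1/(1111792 + (7 - 1/23/5 - (23/5)² - 22*23/5)) = 1/(1111792 + (7 - 1*5/23 - 1*529/25 - 506/5)) = 1/(1111792 + (7 - 5/23 - 529/25 - 506/5)) = 1/(1111792 - 66457/575) = 1/(639213943/575) = 575/639213943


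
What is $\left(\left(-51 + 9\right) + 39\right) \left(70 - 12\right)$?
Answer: $-174$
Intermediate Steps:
$\left(\left(-51 + 9\right) + 39\right) \left(70 - 12\right) = \left(-42 + 39\right) 58 = \left(-3\right) 58 = -174$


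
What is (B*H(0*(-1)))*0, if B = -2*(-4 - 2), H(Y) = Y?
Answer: 0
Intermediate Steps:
B = 12 (B = -2*(-6) = 12)
(B*H(0*(-1)))*0 = (12*(0*(-1)))*0 = (12*0)*0 = 0*0 = 0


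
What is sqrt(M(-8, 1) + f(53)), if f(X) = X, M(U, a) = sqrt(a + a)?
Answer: sqrt(53 + sqrt(2)) ≈ 7.3766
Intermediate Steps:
M(U, a) = sqrt(2)*sqrt(a) (M(U, a) = sqrt(2*a) = sqrt(2)*sqrt(a))
sqrt(M(-8, 1) + f(53)) = sqrt(sqrt(2)*sqrt(1) + 53) = sqrt(sqrt(2)*1 + 53) = sqrt(sqrt(2) + 53) = sqrt(53 + sqrt(2))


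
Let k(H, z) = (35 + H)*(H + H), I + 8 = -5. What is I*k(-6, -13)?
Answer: 4524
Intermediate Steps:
I = -13 (I = -8 - 5 = -13)
k(H, z) = 2*H*(35 + H) (k(H, z) = (35 + H)*(2*H) = 2*H*(35 + H))
I*k(-6, -13) = -26*(-6)*(35 - 6) = -26*(-6)*29 = -13*(-348) = 4524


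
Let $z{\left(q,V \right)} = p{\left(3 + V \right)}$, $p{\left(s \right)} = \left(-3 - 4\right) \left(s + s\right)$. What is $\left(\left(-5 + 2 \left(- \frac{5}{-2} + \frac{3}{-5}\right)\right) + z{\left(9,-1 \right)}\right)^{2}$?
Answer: $\frac{21316}{25} \approx 852.64$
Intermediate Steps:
$p{\left(s \right)} = - 14 s$ ($p{\left(s \right)} = - 7 \cdot 2 s = - 14 s$)
$z{\left(q,V \right)} = -42 - 14 V$ ($z{\left(q,V \right)} = - 14 \left(3 + V\right) = -42 - 14 V$)
$\left(\left(-5 + 2 \left(- \frac{5}{-2} + \frac{3}{-5}\right)\right) + z{\left(9,-1 \right)}\right)^{2} = \left(\left(-5 + 2 \left(- \frac{5}{-2} + \frac{3}{-5}\right)\right) - 28\right)^{2} = \left(\left(-5 + 2 \left(\left(-5\right) \left(- \frac{1}{2}\right) + 3 \left(- \frac{1}{5}\right)\right)\right) + \left(-42 + 14\right)\right)^{2} = \left(\left(-5 + 2 \left(\frac{5}{2} - \frac{3}{5}\right)\right) - 28\right)^{2} = \left(\left(-5 + 2 \cdot \frac{19}{10}\right) - 28\right)^{2} = \left(\left(-5 + \frac{19}{5}\right) - 28\right)^{2} = \left(- \frac{6}{5} - 28\right)^{2} = \left(- \frac{146}{5}\right)^{2} = \frac{21316}{25}$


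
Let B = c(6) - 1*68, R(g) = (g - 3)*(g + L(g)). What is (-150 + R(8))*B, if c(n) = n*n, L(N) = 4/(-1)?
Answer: 4160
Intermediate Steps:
L(N) = -4 (L(N) = 4*(-1) = -4)
c(n) = n²
R(g) = (-4 + g)*(-3 + g) (R(g) = (g - 3)*(g - 4) = (-3 + g)*(-4 + g) = (-4 + g)*(-3 + g))
B = -32 (B = 6² - 1*68 = 36 - 68 = -32)
(-150 + R(8))*B = (-150 + (12 + 8² - 7*8))*(-32) = (-150 + (12 + 64 - 56))*(-32) = (-150 + 20)*(-32) = -130*(-32) = 4160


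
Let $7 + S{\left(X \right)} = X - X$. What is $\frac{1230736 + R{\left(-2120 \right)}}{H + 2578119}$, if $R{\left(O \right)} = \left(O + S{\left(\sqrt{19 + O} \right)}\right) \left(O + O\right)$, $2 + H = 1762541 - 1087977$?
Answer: $\frac{10249216}{3252681} \approx 3.151$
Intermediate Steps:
$S{\left(X \right)} = -7$ ($S{\left(X \right)} = -7 + \left(X - X\right) = -7 + 0 = -7$)
$H = 674562$ ($H = -2 + \left(1762541 - 1087977\right) = -2 + 674564 = 674562$)
$R{\left(O \right)} = 2 O \left(-7 + O\right)$ ($R{\left(O \right)} = \left(O - 7\right) \left(O + O\right) = \left(-7 + O\right) 2 O = 2 O \left(-7 + O\right)$)
$\frac{1230736 + R{\left(-2120 \right)}}{H + 2578119} = \frac{1230736 + 2 \left(-2120\right) \left(-7 - 2120\right)}{674562 + 2578119} = \frac{1230736 + 2 \left(-2120\right) \left(-2127\right)}{3252681} = \left(1230736 + 9018480\right) \frac{1}{3252681} = 10249216 \cdot \frac{1}{3252681} = \frac{10249216}{3252681}$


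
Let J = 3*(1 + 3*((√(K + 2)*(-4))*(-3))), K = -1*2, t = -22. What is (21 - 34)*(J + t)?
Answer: 247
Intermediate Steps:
K = -2
J = 3 (J = 3*(1 + 3*((√(-2 + 2)*(-4))*(-3))) = 3*(1 + 3*((√0*(-4))*(-3))) = 3*(1 + 3*((0*(-4))*(-3))) = 3*(1 + 3*(0*(-3))) = 3*(1 + 3*0) = 3*(1 + 0) = 3*1 = 3)
(21 - 34)*(J + t) = (21 - 34)*(3 - 22) = -13*(-19) = 247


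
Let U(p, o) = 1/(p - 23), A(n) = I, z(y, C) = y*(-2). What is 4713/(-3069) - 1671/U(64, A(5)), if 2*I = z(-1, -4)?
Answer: -70088324/1023 ≈ -68513.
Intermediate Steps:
z(y, C) = -2*y
I = 1 (I = (-2*(-1))/2 = (1/2)*2 = 1)
A(n) = 1
U(p, o) = 1/(-23 + p)
4713/(-3069) - 1671/U(64, A(5)) = 4713/(-3069) - 1671/(1/(-23 + 64)) = 4713*(-1/3069) - 1671/(1/41) = -1571/1023 - 1671/1/41 = -1571/1023 - 1671*41 = -1571/1023 - 68511 = -70088324/1023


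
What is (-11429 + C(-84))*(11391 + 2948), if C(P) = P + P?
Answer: -166289383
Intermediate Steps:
C(P) = 2*P
(-11429 + C(-84))*(11391 + 2948) = (-11429 + 2*(-84))*(11391 + 2948) = (-11429 - 168)*14339 = -11597*14339 = -166289383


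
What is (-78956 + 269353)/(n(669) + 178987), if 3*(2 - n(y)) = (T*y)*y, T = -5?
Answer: 190397/924924 ≈ 0.20585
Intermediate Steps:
n(y) = 2 + 5*y**2/3 (n(y) = 2 - (-5*y)*y/3 = 2 - (-5)*y**2/3 = 2 + 5*y**2/3)
(-78956 + 269353)/(n(669) + 178987) = (-78956 + 269353)/((2 + (5/3)*669**2) + 178987) = 190397/((2 + (5/3)*447561) + 178987) = 190397/((2 + 745935) + 178987) = 190397/(745937 + 178987) = 190397/924924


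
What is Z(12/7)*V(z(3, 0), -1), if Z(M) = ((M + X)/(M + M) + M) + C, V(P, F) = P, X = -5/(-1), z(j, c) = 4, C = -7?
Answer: -559/42 ≈ -13.310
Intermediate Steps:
X = 5 (X = -5*(-1) = 5)
Z(M) = -7 + M + (5 + M)/(2*M) (Z(M) = ((M + 5)/(M + M) + M) - 7 = ((5 + M)/((2*M)) + M) - 7 = ((5 + M)*(1/(2*M)) + M) - 7 = ((5 + M)/(2*M) + M) - 7 = (M + (5 + M)/(2*M)) - 7 = -7 + M + (5 + M)/(2*M))
Z(12/7)*V(z(3, 0), -1) = (-13/2 + 12/7 + 5/(2*((12/7))))*4 = (-13/2 + 12*(⅐) + 5/(2*((12*(⅐)))))*4 = (-13/2 + 12/7 + 5/(2*(12/7)))*4 = (-13/2 + 12/7 + (5/2)*(7/12))*4 = (-13/2 + 12/7 + 35/24)*4 = -559/168*4 = -559/42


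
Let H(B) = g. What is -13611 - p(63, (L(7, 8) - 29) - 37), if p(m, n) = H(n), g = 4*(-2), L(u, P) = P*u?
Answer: -13603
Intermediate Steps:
g = -8
H(B) = -8
p(m, n) = -8
-13611 - p(63, (L(7, 8) - 29) - 37) = -13611 - 1*(-8) = -13611 + 8 = -13603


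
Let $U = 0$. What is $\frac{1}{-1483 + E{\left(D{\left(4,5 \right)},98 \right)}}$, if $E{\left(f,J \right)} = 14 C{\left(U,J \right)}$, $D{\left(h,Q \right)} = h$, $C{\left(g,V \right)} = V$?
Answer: $- \frac{1}{111} \approx -0.009009$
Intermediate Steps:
$E{\left(f,J \right)} = 14 J$
$\frac{1}{-1483 + E{\left(D{\left(4,5 \right)},98 \right)}} = \frac{1}{-1483 + 14 \cdot 98} = \frac{1}{-1483 + 1372} = \frac{1}{-111} = - \frac{1}{111}$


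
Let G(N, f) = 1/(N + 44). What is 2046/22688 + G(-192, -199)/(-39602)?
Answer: 749489069/8311034128 ≈ 0.090180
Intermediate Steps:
G(N, f) = 1/(44 + N)
2046/22688 + G(-192, -199)/(-39602) = 2046/22688 + 1/((44 - 192)*(-39602)) = 2046*(1/22688) - 1/39602/(-148) = 1023/11344 - 1/148*(-1/39602) = 1023/11344 + 1/5861096 = 749489069/8311034128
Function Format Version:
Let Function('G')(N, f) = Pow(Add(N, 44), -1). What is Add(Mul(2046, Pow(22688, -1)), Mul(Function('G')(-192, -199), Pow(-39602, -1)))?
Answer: Rational(749489069, 8311034128) ≈ 0.090180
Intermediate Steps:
Function('G')(N, f) = Pow(Add(44, N), -1)
Add(Mul(2046, Pow(22688, -1)), Mul(Function('G')(-192, -199), Pow(-39602, -1))) = Add(Mul(2046, Pow(22688, -1)), Mul(Pow(Add(44, -192), -1), Pow(-39602, -1))) = Add(Mul(2046, Rational(1, 22688)), Mul(Pow(-148, -1), Rational(-1, 39602))) = Add(Rational(1023, 11344), Mul(Rational(-1, 148), Rational(-1, 39602))) = Add(Rational(1023, 11344), Rational(1, 5861096)) = Rational(749489069, 8311034128)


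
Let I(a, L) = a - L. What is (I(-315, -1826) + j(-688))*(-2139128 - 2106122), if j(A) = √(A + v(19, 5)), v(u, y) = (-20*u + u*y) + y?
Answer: -6414572750 - 93395500*I*√2 ≈ -6.4146e+9 - 1.3208e+8*I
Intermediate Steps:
v(u, y) = y - 20*u + u*y
j(A) = √(-280 + A) (j(A) = √(A + (5 - 20*19 + 19*5)) = √(A + (5 - 380 + 95)) = √(A - 280) = √(-280 + A))
(I(-315, -1826) + j(-688))*(-2139128 - 2106122) = ((-315 - 1*(-1826)) + √(-280 - 688))*(-2139128 - 2106122) = ((-315 + 1826) + √(-968))*(-4245250) = (1511 + 22*I*√2)*(-4245250) = -6414572750 - 93395500*I*√2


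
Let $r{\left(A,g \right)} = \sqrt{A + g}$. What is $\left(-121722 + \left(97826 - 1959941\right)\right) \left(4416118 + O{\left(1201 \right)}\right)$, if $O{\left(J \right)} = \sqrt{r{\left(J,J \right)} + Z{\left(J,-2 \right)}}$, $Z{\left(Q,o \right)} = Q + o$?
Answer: $-8760858284766 - 1983837 \sqrt{1199 + \sqrt{2402}} \approx -8.7609 \cdot 10^{12}$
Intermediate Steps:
$O{\left(J \right)} = \sqrt{-2 + J + \sqrt{2} \sqrt{J}}$ ($O{\left(J \right)} = \sqrt{\sqrt{J + J} + \left(J - 2\right)} = \sqrt{\sqrt{2 J} + \left(-2 + J\right)} = \sqrt{\sqrt{2} \sqrt{J} + \left(-2 + J\right)} = \sqrt{-2 + J + \sqrt{2} \sqrt{J}}$)
$\left(-121722 + \left(97826 - 1959941\right)\right) \left(4416118 + O{\left(1201 \right)}\right) = \left(-121722 + \left(97826 - 1959941\right)\right) \left(4416118 + \sqrt{-2 + 1201 + \sqrt{2} \sqrt{1201}}\right) = \left(-121722 - 1862115\right) \left(4416118 + \sqrt{-2 + 1201 + \sqrt{2402}}\right) = - 1983837 \left(4416118 + \sqrt{1199 + \sqrt{2402}}\right) = -8760858284766 - 1983837 \sqrt{1199 + \sqrt{2402}}$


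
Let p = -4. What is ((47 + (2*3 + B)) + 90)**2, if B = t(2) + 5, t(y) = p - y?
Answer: 20164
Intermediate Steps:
t(y) = -4 - y
B = -1 (B = (-4 - 1*2) + 5 = (-4 - 2) + 5 = -6 + 5 = -1)
((47 + (2*3 + B)) + 90)**2 = ((47 + (2*3 - 1)) + 90)**2 = ((47 + (6 - 1)) + 90)**2 = ((47 + 5) + 90)**2 = (52 + 90)**2 = 142**2 = 20164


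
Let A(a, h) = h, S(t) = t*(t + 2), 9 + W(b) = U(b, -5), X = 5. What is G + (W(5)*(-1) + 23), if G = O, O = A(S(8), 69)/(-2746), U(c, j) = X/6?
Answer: 128272/4119 ≈ 31.142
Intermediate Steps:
U(c, j) = ⅚ (U(c, j) = 5/6 = 5*(⅙) = ⅚)
W(b) = -49/6 (W(b) = -9 + ⅚ = -49/6)
S(t) = t*(2 + t)
O = -69/2746 (O = 69/(-2746) = 69*(-1/2746) = -69/2746 ≈ -0.025127)
G = -69/2746 ≈ -0.025127
G + (W(5)*(-1) + 23) = -69/2746 + (-49/6*(-1) + 23) = -69/2746 + (49/6 + 23) = -69/2746 + 187/6 = 128272/4119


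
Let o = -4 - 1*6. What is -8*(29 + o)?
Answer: -152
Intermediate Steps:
o = -10 (o = -4 - 6 = -10)
-8*(29 + o) = -8*(29 - 10) = -8*19 = -152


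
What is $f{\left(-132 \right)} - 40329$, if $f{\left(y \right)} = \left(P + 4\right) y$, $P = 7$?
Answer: $-41781$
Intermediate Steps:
$f{\left(y \right)} = 11 y$ ($f{\left(y \right)} = \left(7 + 4\right) y = 11 y$)
$f{\left(-132 \right)} - 40329 = 11 \left(-132\right) - 40329 = -1452 - 40329 = -41781$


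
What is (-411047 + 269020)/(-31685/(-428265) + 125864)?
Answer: -12165038631/10780635529 ≈ -1.1284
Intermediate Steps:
(-411047 + 269020)/(-31685/(-428265) + 125864) = -142027/(-31685*(-1/428265) + 125864) = -142027/(6337/85653 + 125864) = -142027/10780635529/85653 = -142027*85653/10780635529 = -12165038631/10780635529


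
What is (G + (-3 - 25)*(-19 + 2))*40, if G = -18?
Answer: 18320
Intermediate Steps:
(G + (-3 - 25)*(-19 + 2))*40 = (-18 + (-3 - 25)*(-19 + 2))*40 = (-18 - 28*(-17))*40 = (-18 + 476)*40 = 458*40 = 18320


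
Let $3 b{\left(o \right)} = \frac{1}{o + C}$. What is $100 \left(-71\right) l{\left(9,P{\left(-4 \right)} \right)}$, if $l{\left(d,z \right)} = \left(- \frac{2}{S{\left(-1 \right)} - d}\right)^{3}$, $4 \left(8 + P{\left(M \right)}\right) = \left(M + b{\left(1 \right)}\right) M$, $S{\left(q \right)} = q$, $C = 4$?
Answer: $- \frac{284}{5} \approx -56.8$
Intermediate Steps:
$b{\left(o \right)} = \frac{1}{3 \left(4 + o\right)}$ ($b{\left(o \right)} = \frac{1}{3 \left(o + 4\right)} = \frac{1}{3 \left(4 + o\right)}$)
$P{\left(M \right)} = -8 + \frac{M \left(\frac{1}{15} + M\right)}{4}$ ($P{\left(M \right)} = -8 + \frac{\left(M + \frac{1}{3 \left(4 + 1\right)}\right) M}{4} = -8 + \frac{\left(M + \frac{1}{3 \cdot 5}\right) M}{4} = -8 + \frac{\left(M + \frac{1}{3} \cdot \frac{1}{5}\right) M}{4} = -8 + \frac{\left(M + \frac{1}{15}\right) M}{4} = -8 + \frac{\left(\frac{1}{15} + M\right) M}{4} = -8 + \frac{M \left(\frac{1}{15} + M\right)}{4}$)
$l{\left(d,z \right)} = - \frac{8}{\left(-1 - d\right)^{3}}$ ($l{\left(d,z \right)} = \left(- \frac{2}{-1 - d}\right)^{3} = - \frac{8}{\left(-1 - d\right)^{3}}$)
$100 \left(-71\right) l{\left(9,P{\left(-4 \right)} \right)} = 100 \left(-71\right) \frac{8}{\left(1 + 9\right)^{3}} = - 7100 \cdot \frac{8}{1000} = - 7100 \cdot 8 \cdot \frac{1}{1000} = \left(-7100\right) \frac{1}{125} = - \frac{284}{5}$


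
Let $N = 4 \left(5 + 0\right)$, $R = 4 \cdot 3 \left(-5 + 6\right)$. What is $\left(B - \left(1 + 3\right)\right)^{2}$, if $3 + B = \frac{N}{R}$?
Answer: $\frac{256}{9} \approx 28.444$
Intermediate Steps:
$R = 12$ ($R = 4 \cdot 3 \cdot 1 = 4 \cdot 3 = 12$)
$N = 20$ ($N = 4 \cdot 5 = 20$)
$B = - \frac{4}{3}$ ($B = -3 + \frac{20}{12} = -3 + 20 \cdot \frac{1}{12} = -3 + \frac{5}{3} = - \frac{4}{3} \approx -1.3333$)
$\left(B - \left(1 + 3\right)\right)^{2} = \left(- \frac{4}{3} - \left(1 + 3\right)\right)^{2} = \left(- \frac{4}{3} - 4\right)^{2} = \left(- \frac{16}{3}\right)^{2} = \frac{256}{9}$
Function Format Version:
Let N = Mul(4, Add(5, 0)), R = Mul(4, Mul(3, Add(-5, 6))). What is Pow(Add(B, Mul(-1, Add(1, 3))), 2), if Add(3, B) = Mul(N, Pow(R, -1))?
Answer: Rational(256, 9) ≈ 28.444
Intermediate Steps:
R = 12 (R = Mul(4, Mul(3, 1)) = Mul(4, 3) = 12)
N = 20 (N = Mul(4, 5) = 20)
B = Rational(-4, 3) (B = Add(-3, Mul(20, Pow(12, -1))) = Add(-3, Mul(20, Rational(1, 12))) = Add(-3, Rational(5, 3)) = Rational(-4, 3) ≈ -1.3333)
Pow(Add(B, Mul(-1, Add(1, 3))), 2) = Pow(Add(Rational(-4, 3), Mul(-1, Add(1, 3))), 2) = Pow(Add(Rational(-4, 3), Mul(-1, 4)), 2) = Pow(Add(Rational(-4, 3), -4), 2) = Pow(Rational(-16, 3), 2) = Rational(256, 9)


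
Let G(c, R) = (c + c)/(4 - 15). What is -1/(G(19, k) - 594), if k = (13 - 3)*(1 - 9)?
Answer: 11/6572 ≈ 0.0016738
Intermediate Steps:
k = -80 (k = 10*(-8) = -80)
G(c, R) = -2*c/11 (G(c, R) = (2*c)/(-11) = (2*c)*(-1/11) = -2*c/11)
-1/(G(19, k) - 594) = -1/(-2/11*19 - 594) = -1/(-38/11 - 594) = -1/(-6572/11) = -1*(-11/6572) = 11/6572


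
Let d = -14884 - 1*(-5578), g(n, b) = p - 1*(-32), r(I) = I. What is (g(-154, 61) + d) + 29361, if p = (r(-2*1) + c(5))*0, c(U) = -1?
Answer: 20087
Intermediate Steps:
p = 0 (p = (-2*1 - 1)*0 = (-2 - 1)*0 = -3*0 = 0)
g(n, b) = 32 (g(n, b) = 0 - 1*(-32) = 0 + 32 = 32)
d = -9306 (d = -14884 + 5578 = -9306)
(g(-154, 61) + d) + 29361 = (32 - 9306) + 29361 = -9274 + 29361 = 20087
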